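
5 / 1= 5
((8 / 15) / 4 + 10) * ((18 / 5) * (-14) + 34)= -12464 / 75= -166.19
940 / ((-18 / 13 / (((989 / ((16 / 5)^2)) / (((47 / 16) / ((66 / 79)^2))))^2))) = -5235994808240625 / 14645230456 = -357522.19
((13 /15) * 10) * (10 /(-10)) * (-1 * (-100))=-2600 /3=-866.67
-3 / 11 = -0.27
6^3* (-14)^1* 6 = -18144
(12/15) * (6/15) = 8/25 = 0.32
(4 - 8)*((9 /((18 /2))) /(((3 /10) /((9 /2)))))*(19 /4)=-285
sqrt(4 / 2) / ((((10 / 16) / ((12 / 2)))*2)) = 24*sqrt(2) / 5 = 6.79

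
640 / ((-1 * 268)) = -160 / 67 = -2.39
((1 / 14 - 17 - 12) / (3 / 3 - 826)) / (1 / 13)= 351 / 770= 0.46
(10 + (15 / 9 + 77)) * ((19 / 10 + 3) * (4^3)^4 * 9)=328011350016 / 5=65602270003.20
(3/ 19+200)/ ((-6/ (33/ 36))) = -41833/ 1368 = -30.58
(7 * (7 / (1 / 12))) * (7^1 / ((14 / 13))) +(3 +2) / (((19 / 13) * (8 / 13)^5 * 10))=4763920057 / 1245184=3825.88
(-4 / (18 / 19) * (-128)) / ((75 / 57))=92416 / 225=410.74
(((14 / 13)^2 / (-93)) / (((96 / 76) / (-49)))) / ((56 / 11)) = 71687 / 754416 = 0.10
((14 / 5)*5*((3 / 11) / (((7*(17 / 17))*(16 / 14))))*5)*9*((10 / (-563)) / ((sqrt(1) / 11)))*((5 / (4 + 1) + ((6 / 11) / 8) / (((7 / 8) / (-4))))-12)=587925 / 12386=47.47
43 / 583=0.07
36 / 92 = 9 / 23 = 0.39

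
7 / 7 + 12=13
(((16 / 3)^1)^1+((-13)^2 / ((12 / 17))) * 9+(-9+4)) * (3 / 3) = 25861 / 12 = 2155.08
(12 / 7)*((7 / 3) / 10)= 2 / 5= 0.40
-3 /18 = -1 /6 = -0.17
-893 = -893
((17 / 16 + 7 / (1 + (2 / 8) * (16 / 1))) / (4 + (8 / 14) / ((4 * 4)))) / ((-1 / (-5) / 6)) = 4137 / 226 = 18.31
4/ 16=1/ 4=0.25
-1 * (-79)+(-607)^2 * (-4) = -1473717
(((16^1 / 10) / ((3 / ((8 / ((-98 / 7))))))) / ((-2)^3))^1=4 / 105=0.04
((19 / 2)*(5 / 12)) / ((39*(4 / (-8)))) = -95 / 468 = -0.20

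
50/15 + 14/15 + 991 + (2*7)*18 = 18709/15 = 1247.27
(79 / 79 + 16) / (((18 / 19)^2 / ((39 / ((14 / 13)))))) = 1037153 / 1512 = 685.95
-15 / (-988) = 15 / 988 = 0.02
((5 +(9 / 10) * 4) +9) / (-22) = -4 / 5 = -0.80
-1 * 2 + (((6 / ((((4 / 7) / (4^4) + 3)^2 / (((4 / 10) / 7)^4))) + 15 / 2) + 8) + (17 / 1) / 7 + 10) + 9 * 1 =3870183645807 / 110802781250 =34.93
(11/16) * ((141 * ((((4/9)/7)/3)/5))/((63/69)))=11891/26460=0.45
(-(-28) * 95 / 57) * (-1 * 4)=-560 / 3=-186.67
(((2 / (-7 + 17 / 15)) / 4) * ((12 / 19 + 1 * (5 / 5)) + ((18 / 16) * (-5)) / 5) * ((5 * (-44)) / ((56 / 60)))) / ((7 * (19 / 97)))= 1200375 / 161728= 7.42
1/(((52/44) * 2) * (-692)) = -11/17992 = -0.00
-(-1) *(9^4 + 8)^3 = 283463918009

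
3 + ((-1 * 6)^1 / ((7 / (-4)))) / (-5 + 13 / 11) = 103 / 49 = 2.10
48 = 48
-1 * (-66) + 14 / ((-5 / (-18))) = 582 / 5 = 116.40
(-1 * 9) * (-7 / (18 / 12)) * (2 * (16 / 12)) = 112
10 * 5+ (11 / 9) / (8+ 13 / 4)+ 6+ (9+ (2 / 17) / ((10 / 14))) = 449407 / 6885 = 65.27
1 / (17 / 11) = 11 / 17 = 0.65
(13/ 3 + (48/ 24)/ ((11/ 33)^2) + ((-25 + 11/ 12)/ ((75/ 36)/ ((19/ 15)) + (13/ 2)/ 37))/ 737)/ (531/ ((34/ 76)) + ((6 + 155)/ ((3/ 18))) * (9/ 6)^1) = 4293654878/ 507175782399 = 0.01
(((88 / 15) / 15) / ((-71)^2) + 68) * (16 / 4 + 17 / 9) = 4087751564 / 10208025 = 400.44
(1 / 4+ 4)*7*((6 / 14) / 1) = 51 / 4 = 12.75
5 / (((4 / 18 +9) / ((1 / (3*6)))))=5 / 166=0.03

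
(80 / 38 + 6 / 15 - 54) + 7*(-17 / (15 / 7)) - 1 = -30788 / 285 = -108.03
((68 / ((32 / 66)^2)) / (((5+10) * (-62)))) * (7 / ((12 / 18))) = -129591 / 39680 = -3.27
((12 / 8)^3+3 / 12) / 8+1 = 93 / 64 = 1.45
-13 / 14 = -0.93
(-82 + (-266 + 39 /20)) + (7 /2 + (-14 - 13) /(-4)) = -1679 /5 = -335.80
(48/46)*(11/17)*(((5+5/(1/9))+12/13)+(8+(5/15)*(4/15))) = 3037936/76245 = 39.84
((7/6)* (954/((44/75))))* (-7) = -584325/44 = -13280.11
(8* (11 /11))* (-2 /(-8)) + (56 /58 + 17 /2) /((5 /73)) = 40657 /290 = 140.20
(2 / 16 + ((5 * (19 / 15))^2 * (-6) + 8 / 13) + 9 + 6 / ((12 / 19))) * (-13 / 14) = 69085 / 336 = 205.61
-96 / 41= -2.34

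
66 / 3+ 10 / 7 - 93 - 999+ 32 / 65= -485976 / 455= -1068.08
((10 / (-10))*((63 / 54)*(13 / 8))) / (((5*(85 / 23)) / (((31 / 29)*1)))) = -64883 / 591600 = -0.11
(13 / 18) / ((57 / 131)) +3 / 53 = 1.72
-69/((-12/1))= 23/4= 5.75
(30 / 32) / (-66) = -5 / 352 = -0.01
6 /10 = 3 /5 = 0.60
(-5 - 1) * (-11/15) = 4.40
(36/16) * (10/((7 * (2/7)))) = 45/4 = 11.25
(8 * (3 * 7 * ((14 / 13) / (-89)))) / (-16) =147 / 1157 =0.13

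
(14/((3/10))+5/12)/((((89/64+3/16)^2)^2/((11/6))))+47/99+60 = 766381417267/10301979699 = 74.39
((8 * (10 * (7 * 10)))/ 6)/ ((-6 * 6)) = -700/ 27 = -25.93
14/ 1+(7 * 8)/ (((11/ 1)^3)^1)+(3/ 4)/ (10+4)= 1050633/ 74536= 14.10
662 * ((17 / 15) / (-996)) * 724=-2036974 / 3735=-545.37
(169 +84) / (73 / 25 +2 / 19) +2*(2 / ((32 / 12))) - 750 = -1910839 / 2874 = -664.87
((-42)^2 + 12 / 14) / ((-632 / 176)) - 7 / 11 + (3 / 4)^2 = -47841877 / 97328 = -491.55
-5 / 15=-1 / 3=-0.33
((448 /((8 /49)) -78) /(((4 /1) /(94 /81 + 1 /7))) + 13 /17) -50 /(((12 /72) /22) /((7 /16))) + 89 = -18594131 /9639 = -1929.05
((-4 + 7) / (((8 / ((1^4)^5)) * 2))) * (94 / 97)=141 / 776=0.18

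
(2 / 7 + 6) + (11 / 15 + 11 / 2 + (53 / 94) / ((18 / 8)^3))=30144529 / 2398410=12.57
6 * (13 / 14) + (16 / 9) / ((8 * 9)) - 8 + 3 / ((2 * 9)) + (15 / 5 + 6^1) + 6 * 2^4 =116533 / 1134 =102.76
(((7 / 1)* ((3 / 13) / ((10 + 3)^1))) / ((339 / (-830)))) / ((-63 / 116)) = 96280 / 171873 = 0.56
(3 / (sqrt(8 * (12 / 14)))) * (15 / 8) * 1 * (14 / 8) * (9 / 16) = 945 * sqrt(21) / 2048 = 2.11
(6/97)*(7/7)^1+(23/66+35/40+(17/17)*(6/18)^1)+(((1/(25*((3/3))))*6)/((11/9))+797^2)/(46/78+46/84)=24670834438703/44173800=558494.73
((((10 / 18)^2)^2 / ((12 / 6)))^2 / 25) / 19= 15625 / 3271550796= 0.00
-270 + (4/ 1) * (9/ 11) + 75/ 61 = -178149/ 671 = -265.50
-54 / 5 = -10.80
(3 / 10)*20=6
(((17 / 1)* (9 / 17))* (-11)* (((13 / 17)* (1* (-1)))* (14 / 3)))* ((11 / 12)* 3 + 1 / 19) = 990.15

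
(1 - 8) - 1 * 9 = -16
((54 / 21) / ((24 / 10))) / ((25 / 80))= 24 / 7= 3.43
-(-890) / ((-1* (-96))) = 445 / 48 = 9.27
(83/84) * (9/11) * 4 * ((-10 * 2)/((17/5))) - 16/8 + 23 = 2589/1309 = 1.98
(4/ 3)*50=200/ 3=66.67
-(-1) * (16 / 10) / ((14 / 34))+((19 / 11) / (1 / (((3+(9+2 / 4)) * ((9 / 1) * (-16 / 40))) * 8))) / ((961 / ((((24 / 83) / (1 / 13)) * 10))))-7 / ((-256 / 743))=-950018557 / 7861441280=-0.12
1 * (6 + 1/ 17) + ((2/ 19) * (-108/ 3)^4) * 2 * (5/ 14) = 285548419/ 2261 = 126292.98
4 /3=1.33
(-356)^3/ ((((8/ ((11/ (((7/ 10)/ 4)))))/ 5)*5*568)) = -310186360/ 497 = -624117.42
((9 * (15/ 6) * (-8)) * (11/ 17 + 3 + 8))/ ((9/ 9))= -35640/ 17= -2096.47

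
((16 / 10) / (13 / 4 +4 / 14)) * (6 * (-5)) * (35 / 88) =-1960 / 363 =-5.40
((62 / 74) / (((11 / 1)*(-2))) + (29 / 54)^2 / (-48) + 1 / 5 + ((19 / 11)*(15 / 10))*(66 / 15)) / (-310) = -3291525653 / 88298812800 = -0.04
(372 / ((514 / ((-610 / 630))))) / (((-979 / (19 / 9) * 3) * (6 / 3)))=35929 / 142658901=0.00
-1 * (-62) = 62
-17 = -17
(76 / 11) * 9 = 62.18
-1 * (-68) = 68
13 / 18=0.72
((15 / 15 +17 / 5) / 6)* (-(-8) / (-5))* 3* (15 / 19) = -264 / 95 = -2.78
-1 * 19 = -19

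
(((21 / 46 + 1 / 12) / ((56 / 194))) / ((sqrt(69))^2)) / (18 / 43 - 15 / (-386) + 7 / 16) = 119945447 / 3960480699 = 0.03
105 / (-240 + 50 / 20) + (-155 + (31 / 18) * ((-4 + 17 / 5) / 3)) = -53279 / 342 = -155.79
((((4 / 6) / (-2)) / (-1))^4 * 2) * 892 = 1784 / 81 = 22.02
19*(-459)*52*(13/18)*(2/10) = -327522/5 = -65504.40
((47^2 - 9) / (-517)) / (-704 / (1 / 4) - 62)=100 / 67633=0.00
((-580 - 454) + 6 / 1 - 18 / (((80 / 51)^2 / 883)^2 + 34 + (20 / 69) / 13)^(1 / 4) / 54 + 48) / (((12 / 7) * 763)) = -245 / 327 - 17 * 299^(1 / 4) * 53658314255826434^(3 / 4) * sqrt(883) / 70185075046620975672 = -0.75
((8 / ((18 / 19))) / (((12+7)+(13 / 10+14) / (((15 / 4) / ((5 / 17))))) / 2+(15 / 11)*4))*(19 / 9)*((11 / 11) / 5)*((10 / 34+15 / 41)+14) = 108201808 / 32199309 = 3.36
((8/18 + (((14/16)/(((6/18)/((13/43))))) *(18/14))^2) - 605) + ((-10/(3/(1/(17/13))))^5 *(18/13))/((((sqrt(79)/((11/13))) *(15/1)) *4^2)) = -642757367/1065024 - 60417500 *sqrt(79)/9085664943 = -603.57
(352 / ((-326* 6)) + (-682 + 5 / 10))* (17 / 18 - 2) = 12666977 / 17604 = 719.55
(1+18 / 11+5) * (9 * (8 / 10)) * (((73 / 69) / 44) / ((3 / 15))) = 18396 / 2783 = 6.61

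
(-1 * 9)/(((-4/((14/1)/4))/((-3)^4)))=5103/8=637.88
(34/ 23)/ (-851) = -34/ 19573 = -0.00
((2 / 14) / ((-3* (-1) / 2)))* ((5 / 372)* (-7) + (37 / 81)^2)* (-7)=-93211 / 1220346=-0.08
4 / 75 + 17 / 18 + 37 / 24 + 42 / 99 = 58681 / 19800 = 2.96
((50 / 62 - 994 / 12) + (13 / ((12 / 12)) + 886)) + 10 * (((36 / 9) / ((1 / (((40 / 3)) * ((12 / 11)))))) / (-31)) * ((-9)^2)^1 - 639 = -2746267 / 2046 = -1342.26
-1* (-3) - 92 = -89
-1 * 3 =-3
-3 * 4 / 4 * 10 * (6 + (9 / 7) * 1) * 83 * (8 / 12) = -84660 / 7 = -12094.29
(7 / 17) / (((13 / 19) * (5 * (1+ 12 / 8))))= 266 / 5525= 0.05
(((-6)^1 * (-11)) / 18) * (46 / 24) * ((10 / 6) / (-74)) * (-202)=127765 / 3996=31.97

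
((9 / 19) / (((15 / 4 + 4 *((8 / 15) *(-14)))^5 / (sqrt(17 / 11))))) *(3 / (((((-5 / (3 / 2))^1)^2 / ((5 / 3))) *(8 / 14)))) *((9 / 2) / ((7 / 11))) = -3542940000 *sqrt(187) / 179514107119619533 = -0.00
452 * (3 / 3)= 452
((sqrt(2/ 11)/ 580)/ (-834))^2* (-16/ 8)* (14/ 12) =-7/ 3860753133600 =-0.00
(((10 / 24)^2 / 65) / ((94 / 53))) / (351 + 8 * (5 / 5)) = 265 / 63172512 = 0.00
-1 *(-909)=909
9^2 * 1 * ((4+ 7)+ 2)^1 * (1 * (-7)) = -7371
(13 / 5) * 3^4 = 1053 / 5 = 210.60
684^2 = 467856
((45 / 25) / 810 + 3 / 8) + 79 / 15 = 10159 / 1800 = 5.64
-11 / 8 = -1.38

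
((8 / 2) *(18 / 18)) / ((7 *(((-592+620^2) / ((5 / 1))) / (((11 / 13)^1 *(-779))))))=-42845 / 8731632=-0.00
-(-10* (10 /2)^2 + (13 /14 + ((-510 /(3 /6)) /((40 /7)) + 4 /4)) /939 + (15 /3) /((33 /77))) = 1567801 /6573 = 238.52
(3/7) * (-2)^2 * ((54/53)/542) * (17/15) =1836/502705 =0.00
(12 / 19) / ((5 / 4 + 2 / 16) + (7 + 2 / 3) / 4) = 288 / 1501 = 0.19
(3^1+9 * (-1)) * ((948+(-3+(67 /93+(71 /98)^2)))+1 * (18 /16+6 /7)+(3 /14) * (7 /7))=-1694243219 /297724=-5690.65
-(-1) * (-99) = -99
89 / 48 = 1.85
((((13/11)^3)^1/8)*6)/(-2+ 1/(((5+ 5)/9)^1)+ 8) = 10985/61226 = 0.18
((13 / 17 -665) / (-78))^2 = 3541924 / 48841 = 72.52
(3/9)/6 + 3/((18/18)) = 55/18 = 3.06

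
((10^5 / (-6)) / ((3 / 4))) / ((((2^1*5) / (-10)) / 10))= 2000000 / 9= 222222.22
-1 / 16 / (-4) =1 / 64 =0.02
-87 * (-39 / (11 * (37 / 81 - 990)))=-274833 / 881683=-0.31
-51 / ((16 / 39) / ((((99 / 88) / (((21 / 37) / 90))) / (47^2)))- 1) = -9935055 / 794827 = -12.50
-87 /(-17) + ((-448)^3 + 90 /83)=-126870609361 /1411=-89915385.80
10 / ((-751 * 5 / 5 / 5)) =-0.07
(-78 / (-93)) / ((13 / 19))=38 / 31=1.23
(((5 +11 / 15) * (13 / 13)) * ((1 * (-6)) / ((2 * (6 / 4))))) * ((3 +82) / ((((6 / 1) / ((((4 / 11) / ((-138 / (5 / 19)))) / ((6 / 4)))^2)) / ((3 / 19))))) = -0.00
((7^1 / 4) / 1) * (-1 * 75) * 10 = -2625 / 2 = -1312.50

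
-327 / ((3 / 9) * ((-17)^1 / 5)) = 4905 / 17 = 288.53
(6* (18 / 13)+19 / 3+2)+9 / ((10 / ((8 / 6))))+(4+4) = 25.84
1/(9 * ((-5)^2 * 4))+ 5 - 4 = 901/900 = 1.00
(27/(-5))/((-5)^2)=-27/125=-0.22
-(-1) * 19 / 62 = 19 / 62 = 0.31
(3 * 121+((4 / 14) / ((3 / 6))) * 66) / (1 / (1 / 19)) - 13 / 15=40346 / 1995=20.22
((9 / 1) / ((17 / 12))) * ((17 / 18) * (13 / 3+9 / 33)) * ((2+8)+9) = 5776 / 11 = 525.09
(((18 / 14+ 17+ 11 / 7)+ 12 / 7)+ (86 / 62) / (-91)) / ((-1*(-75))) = 4054 / 14105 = 0.29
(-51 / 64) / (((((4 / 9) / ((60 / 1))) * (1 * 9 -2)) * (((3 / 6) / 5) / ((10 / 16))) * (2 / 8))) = -172125 / 448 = -384.21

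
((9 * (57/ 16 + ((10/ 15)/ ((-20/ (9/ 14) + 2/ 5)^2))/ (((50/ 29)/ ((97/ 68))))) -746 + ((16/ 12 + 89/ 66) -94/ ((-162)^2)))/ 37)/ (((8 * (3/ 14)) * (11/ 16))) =-11666766137467420/ 715292057927007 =-16.31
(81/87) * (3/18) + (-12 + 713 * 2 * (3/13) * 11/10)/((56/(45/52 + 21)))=750954537/5489120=136.81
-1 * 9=-9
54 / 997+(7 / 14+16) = 33009 / 1994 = 16.55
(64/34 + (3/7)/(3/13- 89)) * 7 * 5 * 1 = 65.71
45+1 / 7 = 316 / 7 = 45.14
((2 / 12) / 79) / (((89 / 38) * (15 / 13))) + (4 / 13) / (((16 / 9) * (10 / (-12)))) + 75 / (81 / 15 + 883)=-1118981453 / 9135272835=-0.12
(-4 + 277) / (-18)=-91 / 6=-15.17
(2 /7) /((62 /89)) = 89 /217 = 0.41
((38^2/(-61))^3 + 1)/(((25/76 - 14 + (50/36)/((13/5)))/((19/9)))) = 56517036913116/26514331553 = 2131.57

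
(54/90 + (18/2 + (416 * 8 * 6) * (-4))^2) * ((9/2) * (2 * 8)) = 2296115557056/5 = 459223111411.20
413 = 413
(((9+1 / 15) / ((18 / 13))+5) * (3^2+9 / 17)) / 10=4677 / 425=11.00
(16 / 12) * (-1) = -4 / 3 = -1.33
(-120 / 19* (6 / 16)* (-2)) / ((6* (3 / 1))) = 5 / 19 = 0.26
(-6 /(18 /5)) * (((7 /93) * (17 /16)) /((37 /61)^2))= -2213995 /6111216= -0.36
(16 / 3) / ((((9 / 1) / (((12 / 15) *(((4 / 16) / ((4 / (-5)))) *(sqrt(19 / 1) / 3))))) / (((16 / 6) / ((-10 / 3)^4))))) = -2 *sqrt(19) / 1875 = -0.00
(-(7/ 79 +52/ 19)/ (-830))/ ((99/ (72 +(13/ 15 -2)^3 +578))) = 9282857717/ 416262948750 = 0.02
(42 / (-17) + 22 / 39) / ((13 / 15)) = -2.20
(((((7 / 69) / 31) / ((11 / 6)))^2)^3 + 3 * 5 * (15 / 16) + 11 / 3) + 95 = 1259420690861374732756892267 / 11172092618988354676581552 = 112.73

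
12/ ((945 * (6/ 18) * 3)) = 4/ 315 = 0.01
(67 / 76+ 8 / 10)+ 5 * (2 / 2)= 2539 / 380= 6.68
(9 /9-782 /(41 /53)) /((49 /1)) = -845 /41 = -20.61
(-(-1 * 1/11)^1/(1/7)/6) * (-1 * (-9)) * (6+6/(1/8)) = 567/11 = 51.55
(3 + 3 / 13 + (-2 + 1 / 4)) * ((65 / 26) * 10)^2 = 48125 / 52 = 925.48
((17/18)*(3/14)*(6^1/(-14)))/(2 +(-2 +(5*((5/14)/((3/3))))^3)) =-238/15625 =-0.02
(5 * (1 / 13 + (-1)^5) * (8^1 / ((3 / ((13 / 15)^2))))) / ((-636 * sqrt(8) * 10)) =13 * sqrt(2) / 35775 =0.00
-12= -12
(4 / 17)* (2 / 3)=8 / 51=0.16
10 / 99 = 0.10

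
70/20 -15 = -23/2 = -11.50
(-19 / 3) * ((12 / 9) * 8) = -608 / 9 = -67.56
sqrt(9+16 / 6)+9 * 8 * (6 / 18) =sqrt(105) / 3+24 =27.42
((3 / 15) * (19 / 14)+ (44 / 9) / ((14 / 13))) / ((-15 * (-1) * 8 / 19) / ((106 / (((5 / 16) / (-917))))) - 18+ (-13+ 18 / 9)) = -799680854 / 4820250555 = -0.17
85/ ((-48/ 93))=-2635/ 16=-164.69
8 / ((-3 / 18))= -48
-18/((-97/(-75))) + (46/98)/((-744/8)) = -6154181/442029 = -13.92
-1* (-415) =415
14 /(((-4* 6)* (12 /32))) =-14 /9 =-1.56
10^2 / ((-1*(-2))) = 50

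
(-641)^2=410881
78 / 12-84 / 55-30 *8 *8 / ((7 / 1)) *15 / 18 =-172171 / 770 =-223.60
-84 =-84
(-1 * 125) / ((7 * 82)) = -125 / 574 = -0.22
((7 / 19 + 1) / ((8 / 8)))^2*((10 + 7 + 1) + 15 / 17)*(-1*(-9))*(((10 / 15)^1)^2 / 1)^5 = 74067968 / 13421619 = 5.52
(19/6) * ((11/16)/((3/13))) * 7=19019/288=66.04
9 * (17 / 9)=17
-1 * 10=-10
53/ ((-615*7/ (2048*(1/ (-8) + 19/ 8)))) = -81408/ 1435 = -56.73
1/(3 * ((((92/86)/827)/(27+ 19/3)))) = 1778050/207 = 8589.61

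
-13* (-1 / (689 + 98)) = 13 / 787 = 0.02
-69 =-69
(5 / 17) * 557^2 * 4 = 6204980 / 17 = 364998.82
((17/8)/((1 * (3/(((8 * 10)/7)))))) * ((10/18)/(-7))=-850/1323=-0.64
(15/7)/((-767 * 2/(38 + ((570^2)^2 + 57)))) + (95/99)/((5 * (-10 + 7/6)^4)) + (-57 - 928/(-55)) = -147457681.35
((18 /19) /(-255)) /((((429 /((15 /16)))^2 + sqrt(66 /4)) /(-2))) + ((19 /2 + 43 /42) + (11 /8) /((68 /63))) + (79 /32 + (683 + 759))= 393744083521277825951 /270379147807653528-1500 * sqrt(66) /17703396582643981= 1456.27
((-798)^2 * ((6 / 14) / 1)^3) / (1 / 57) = 20000844 / 7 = 2857263.43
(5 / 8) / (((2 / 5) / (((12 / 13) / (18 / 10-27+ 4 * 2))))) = -375 / 4472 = -0.08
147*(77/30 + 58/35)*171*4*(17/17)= 2123478/5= 424695.60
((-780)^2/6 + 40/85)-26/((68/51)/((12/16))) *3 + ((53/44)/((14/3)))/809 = 214669418581/2117962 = 101356.60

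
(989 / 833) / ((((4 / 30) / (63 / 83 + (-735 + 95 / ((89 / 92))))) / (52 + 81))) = -662159794785 / 879053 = -753264.93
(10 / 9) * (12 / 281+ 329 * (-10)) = -9244780 / 2529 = -3655.51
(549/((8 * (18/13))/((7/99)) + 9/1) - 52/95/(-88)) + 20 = 16327673/700150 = 23.32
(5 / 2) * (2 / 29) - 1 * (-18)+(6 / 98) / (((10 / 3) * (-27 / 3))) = 258201 / 14210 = 18.17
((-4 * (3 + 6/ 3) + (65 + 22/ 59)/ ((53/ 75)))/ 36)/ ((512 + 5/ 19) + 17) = 4307965/ 1132024032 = 0.00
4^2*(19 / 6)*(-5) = -760 / 3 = -253.33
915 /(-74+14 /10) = -1525 /121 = -12.60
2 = 2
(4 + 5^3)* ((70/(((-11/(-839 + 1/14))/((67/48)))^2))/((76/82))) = 1819519479946125/16479232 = 110412880.89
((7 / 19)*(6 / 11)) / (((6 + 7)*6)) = 7 / 2717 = 0.00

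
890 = 890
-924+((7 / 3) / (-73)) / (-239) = -48363077 / 52341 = -924.00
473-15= 458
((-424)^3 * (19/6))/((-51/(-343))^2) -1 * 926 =-85194086787050/7803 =-10918119542.11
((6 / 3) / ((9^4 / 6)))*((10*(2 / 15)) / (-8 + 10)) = 8 / 6561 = 0.00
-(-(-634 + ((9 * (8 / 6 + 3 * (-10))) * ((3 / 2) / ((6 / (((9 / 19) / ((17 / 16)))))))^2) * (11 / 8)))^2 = -4436138373252964 / 10884540241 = -407563.23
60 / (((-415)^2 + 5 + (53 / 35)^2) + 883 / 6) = 441000 / 1266989029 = 0.00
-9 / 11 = -0.82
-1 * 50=-50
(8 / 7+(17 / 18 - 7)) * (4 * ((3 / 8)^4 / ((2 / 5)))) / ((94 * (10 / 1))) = -5571 / 5390336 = -0.00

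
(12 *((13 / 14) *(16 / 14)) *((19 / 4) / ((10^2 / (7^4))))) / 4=363.09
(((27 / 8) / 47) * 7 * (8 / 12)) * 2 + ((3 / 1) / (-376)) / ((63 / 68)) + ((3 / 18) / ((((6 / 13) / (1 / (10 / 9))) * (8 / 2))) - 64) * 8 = -10080989 / 19740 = -510.69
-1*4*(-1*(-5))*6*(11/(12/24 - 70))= 2640/139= 18.99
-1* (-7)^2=-49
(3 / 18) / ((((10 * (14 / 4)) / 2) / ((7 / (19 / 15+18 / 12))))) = 0.02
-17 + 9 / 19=-314 / 19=-16.53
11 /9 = 1.22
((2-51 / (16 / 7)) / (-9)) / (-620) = -65 / 17856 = -0.00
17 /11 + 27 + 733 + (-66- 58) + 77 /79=554874 /869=638.52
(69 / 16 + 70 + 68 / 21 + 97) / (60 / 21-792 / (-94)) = 2756503 / 178176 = 15.47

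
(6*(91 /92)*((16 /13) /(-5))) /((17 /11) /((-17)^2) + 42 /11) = -2856 /7475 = -0.38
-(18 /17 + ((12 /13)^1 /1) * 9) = -9.37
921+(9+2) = 932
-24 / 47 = -0.51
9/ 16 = 0.56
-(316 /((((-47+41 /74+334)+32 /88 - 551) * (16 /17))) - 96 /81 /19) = 303521 /226746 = 1.34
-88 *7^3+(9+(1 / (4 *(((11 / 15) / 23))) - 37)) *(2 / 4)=-30194.08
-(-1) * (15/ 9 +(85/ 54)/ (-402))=36095/ 21708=1.66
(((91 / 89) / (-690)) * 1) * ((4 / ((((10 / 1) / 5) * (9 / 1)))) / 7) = -13 / 276345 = -0.00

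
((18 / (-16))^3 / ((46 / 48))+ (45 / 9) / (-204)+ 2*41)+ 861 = 70679519 / 75072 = 941.49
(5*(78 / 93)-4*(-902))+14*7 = 115016 / 31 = 3710.19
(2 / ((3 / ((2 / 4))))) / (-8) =-1 / 24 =-0.04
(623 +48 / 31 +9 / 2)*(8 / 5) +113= 173519 / 155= 1119.48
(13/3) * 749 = 9737/3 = 3245.67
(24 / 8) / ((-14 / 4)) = -6 / 7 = -0.86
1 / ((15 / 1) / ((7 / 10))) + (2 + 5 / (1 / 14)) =10807 / 150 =72.05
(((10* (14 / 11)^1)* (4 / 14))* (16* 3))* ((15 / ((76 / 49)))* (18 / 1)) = 6350400 / 209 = 30384.69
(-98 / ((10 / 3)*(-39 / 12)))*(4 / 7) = 336 / 65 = 5.17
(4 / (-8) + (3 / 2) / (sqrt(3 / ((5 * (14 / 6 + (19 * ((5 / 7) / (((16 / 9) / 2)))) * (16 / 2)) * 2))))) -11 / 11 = -3 / 2 + sqrt(45745) / 7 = 29.05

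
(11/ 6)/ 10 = 11/ 60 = 0.18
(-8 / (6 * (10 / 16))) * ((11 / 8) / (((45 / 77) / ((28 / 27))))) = -94864 / 18225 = -5.21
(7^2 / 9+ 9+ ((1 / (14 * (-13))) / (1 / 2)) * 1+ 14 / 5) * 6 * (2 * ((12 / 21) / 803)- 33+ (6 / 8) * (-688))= -435553061782 / 7672665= -56766.86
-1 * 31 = -31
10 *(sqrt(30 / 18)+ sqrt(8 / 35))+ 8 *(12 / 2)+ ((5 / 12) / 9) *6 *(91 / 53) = 4 *sqrt(70) / 7+ 10 *sqrt(15) / 3+ 46247 / 954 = 66.17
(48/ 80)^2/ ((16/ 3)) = 27/ 400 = 0.07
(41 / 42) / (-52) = -41 / 2184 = -0.02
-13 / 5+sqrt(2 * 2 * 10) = -13 / 5+2 * sqrt(10) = 3.72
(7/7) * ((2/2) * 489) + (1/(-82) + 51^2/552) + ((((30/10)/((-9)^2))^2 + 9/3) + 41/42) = 19159099853/38497032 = 497.68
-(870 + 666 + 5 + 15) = -1556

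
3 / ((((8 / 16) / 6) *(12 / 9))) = 27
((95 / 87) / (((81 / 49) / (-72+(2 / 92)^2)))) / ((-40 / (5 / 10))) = 141838781 / 238583232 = 0.59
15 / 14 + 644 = 9031 / 14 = 645.07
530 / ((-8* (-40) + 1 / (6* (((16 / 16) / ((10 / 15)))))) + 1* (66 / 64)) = 152640 / 92489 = 1.65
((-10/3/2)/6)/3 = -5/54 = -0.09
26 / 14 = 13 / 7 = 1.86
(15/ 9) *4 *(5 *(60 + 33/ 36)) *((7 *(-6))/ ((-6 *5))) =25585/ 9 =2842.78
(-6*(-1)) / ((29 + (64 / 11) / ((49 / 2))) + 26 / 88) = 12936 / 63673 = 0.20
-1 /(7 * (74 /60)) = -30 /259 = -0.12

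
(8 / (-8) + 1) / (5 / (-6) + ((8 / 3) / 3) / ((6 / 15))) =0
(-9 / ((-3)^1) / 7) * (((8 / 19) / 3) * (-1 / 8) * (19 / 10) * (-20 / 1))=2 / 7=0.29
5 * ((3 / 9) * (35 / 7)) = 25 / 3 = 8.33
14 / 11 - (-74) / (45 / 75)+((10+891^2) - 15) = 794000.61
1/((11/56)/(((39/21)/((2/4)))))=208/11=18.91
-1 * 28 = -28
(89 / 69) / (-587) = -89 / 40503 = -0.00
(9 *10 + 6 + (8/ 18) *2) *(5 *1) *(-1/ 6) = -2180/ 27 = -80.74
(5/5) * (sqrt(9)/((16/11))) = 33/16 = 2.06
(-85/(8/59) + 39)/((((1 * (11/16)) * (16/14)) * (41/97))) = -3193337/1804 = -1770.14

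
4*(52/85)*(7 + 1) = 1664/85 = 19.58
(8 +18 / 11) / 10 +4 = 273 / 55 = 4.96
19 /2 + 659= 1337 /2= 668.50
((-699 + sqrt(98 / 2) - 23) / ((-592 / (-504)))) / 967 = -45045 / 71558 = -0.63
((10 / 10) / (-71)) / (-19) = 1 / 1349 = 0.00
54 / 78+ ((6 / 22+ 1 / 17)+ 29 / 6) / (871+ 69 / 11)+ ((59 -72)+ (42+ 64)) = 239790547 / 2559180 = 93.70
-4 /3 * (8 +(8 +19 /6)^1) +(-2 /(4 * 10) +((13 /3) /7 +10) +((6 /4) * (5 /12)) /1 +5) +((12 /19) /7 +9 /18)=-419969 /47880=-8.77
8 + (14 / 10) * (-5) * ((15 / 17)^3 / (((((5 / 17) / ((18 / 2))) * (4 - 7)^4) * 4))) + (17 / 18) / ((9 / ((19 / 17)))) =7.66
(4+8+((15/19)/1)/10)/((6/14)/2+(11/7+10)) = 1071/1045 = 1.02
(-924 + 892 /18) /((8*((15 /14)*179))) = -5509 /9666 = -0.57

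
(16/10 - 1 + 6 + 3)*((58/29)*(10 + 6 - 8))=153.60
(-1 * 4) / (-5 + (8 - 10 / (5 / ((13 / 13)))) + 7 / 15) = -30 / 11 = -2.73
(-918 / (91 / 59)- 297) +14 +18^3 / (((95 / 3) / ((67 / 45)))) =-26107057 / 43225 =-603.98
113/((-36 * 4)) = -113/144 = -0.78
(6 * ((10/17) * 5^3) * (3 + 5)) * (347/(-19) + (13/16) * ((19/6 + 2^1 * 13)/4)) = -56264375/1292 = -43548.28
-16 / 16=-1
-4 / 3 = -1.33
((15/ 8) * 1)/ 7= 15/ 56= 0.27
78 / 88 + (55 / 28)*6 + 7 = 19.67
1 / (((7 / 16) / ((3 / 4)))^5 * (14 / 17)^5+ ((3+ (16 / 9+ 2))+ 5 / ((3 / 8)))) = 11040808032 / 222325392337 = 0.05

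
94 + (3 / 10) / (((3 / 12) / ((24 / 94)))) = 22162 / 235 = 94.31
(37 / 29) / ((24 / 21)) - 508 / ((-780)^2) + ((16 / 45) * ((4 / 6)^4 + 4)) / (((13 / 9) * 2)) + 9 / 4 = 308229031 / 79396200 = 3.88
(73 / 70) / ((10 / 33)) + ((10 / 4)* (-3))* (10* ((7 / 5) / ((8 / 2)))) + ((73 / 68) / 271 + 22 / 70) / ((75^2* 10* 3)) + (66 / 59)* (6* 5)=7670760003113 / 713509125000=10.75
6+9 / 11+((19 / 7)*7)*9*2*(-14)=-52593 / 11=-4781.18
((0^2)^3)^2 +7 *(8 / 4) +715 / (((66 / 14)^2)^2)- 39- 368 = -42213658 / 107811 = -391.55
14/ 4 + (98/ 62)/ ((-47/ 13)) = 8925/ 2914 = 3.06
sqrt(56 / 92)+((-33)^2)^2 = sqrt(322) / 23+1185921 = 1185921.78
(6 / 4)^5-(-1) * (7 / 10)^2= 6467 / 800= 8.08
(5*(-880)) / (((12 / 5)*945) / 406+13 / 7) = -893200 / 1511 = -591.13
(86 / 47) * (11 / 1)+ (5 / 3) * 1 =3073 / 141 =21.79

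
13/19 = 0.68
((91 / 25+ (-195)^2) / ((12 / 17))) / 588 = 4040543 / 44100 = 91.62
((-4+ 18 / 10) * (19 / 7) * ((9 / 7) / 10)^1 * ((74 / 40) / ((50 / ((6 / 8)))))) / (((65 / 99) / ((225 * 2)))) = -186032781 / 12740000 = -14.60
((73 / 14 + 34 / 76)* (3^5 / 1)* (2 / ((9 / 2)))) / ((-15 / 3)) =-81324 / 665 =-122.29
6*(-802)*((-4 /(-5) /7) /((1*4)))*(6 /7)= -28872 /245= -117.84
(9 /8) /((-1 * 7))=-9 /56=-0.16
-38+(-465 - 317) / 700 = -13691 / 350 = -39.12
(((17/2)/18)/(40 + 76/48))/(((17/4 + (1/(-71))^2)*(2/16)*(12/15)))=3427880/128294397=0.03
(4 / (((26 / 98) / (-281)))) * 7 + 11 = -385389 / 13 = -29645.31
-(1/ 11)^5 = -1/ 161051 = -0.00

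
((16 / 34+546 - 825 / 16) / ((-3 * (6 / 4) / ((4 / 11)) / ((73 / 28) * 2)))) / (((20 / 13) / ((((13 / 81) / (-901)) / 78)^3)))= 25549927 / 15826515935225263906176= 0.00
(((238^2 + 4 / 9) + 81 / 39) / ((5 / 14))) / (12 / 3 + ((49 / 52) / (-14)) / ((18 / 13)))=1484592032 / 36985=40140.38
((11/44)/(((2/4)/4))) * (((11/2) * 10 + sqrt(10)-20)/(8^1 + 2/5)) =9.09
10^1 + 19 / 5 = 69 / 5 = 13.80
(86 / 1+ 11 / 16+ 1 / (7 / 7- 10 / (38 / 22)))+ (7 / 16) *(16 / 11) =1395235 / 16016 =87.12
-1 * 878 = -878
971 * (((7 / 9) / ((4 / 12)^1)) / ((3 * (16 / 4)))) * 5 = 33985 / 36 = 944.03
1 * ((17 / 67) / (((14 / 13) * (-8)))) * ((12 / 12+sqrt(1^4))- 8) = 663 / 3752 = 0.18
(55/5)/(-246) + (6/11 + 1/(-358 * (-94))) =22800583/45531156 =0.50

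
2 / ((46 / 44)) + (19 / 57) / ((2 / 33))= 341 / 46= 7.41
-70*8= -560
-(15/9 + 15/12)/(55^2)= -7/7260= -0.00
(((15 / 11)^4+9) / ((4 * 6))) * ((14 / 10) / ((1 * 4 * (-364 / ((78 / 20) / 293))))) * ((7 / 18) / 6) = -70931 / 164728819200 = -0.00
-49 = -49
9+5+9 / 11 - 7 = 86 / 11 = 7.82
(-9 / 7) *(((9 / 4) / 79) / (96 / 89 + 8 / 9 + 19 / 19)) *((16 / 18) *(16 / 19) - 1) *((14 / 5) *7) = 2169909 / 35678770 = 0.06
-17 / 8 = -2.12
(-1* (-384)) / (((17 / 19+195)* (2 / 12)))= 21888 / 1861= 11.76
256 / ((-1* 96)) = -8 / 3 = -2.67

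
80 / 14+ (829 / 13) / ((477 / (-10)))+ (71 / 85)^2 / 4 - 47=-53249624413 / 1254462300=-42.45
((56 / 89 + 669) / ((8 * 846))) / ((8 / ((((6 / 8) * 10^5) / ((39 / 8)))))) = 186240625 / 978822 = 190.27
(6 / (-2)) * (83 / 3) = -83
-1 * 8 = -8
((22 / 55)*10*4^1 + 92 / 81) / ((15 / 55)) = 15268 / 243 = 62.83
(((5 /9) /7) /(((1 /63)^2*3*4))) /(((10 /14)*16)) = 2.30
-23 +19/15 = -326/15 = -21.73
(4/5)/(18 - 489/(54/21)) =-24/5165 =-0.00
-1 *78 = -78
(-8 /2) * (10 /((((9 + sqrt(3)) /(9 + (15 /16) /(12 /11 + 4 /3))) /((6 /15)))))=-7209 /416 + 801 * sqrt(3) /416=-13.99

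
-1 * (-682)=682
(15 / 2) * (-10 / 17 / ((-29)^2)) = -0.01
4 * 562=2248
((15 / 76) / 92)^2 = 225 / 48888064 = 0.00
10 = 10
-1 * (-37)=37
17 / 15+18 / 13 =491 / 195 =2.52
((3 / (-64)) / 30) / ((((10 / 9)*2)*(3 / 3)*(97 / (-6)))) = 0.00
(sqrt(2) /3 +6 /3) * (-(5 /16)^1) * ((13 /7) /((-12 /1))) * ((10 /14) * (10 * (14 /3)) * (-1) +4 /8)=-12805 /4032 -12805 * sqrt(2) /24192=-3.92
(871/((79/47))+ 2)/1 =41095/79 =520.19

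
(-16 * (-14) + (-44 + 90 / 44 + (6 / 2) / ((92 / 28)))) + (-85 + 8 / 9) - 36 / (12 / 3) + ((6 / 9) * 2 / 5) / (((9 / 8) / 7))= 6250819 / 68310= 91.51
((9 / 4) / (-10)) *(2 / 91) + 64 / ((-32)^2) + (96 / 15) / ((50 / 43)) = 1012203 / 182000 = 5.56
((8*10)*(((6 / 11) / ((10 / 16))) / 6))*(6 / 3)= 256 / 11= 23.27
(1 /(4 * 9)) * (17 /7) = 17 /252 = 0.07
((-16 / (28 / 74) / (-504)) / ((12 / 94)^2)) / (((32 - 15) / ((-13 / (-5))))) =1062529 / 1349460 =0.79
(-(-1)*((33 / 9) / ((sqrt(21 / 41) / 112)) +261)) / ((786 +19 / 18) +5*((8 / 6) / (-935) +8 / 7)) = 6149682 / 18679075 +460768*sqrt(861) / 18679075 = 1.05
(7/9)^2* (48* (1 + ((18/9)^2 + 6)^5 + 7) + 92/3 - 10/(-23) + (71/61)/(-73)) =72273095758423/24887817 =2903954.80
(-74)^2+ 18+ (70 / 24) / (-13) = 5493.78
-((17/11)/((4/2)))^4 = -83521/234256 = -0.36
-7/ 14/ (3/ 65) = -65/ 6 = -10.83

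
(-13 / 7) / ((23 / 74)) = -962 / 161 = -5.98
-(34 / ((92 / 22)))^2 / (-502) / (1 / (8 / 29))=139876 / 3850591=0.04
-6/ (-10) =3/ 5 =0.60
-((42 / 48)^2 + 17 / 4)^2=-25.16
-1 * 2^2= -4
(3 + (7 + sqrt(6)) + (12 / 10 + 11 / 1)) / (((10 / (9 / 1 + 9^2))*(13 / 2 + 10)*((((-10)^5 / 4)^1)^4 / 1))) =3*sqrt(6) / 2148437500000000000 + 333 / 10742187500000000000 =0.00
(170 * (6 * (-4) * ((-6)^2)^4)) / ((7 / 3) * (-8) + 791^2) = -10952.93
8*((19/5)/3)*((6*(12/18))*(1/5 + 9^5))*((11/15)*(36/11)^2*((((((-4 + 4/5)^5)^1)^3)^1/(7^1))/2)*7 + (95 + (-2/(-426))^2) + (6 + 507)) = -2028142752573275212033071886955072/5711277008056640625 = -355111956522554.55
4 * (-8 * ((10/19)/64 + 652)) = -396421/19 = -20864.26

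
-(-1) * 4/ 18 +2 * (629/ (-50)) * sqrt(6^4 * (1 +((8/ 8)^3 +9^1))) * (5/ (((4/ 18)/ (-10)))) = 2/ 9 +203796 * sqrt(11) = 675915.09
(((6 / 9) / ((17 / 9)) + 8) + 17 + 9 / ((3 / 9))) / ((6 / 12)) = 1780 / 17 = 104.71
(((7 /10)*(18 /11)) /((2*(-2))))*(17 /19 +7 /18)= -3073 /8360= -0.37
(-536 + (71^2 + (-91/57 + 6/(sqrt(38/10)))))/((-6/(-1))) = sqrt(95)/19 + 128347/171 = 751.08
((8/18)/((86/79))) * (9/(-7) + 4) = 3002/2709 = 1.11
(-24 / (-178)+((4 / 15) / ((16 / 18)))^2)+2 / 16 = 6227 / 17800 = 0.35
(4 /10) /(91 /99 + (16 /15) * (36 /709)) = 140382 /341603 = 0.41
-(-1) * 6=6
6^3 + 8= 224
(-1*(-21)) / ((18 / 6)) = 7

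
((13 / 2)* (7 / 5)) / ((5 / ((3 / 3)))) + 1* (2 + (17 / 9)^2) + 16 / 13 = 453773 / 52650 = 8.62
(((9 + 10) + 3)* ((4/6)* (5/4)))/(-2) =-55/6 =-9.17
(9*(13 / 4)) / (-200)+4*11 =35083 / 800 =43.85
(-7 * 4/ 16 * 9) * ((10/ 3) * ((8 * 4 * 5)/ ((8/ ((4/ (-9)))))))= 1400/ 3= 466.67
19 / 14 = 1.36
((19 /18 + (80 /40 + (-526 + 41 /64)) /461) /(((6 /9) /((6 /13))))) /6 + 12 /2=5.99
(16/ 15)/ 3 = 0.36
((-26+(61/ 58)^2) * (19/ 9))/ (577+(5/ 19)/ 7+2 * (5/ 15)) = -211618561/ 2326246368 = -0.09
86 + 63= 149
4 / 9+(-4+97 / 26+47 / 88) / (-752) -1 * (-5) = 42151385 / 7742592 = 5.44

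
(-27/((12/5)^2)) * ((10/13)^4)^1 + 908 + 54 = 27428807/28561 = 960.36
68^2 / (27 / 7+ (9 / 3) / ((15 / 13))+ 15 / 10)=323680 / 557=581.11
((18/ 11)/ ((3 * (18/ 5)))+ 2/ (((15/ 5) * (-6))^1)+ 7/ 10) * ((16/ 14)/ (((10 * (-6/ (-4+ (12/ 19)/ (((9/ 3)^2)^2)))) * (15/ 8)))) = 12009472/ 399947625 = 0.03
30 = 30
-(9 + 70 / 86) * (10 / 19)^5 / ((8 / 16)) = -84400000 / 106472257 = -0.79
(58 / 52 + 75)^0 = 1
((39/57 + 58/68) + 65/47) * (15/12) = 443305/121448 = 3.65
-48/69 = -16/23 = -0.70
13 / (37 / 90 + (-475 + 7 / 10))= -117 / 4265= -0.03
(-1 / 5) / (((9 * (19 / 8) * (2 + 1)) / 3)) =-8 / 855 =-0.01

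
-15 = -15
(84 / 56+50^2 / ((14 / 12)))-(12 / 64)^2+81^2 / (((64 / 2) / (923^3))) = 288910398705897 / 1792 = 161222320706.42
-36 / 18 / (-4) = 1 / 2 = 0.50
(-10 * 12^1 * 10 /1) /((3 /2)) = -800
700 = 700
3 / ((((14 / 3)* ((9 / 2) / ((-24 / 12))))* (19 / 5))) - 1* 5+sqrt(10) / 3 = -675 / 133+sqrt(10) / 3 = -4.02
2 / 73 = 0.03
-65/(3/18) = -390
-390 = -390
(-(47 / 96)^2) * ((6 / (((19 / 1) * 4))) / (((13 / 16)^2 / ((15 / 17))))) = -11045 / 436696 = -0.03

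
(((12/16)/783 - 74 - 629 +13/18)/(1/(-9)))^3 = 394118206357016233/1560896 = 252494853184.98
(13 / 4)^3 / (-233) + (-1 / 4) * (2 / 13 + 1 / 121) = -4406521 / 23456576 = -0.19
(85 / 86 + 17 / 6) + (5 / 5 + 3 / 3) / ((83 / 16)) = 45047 / 10707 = 4.21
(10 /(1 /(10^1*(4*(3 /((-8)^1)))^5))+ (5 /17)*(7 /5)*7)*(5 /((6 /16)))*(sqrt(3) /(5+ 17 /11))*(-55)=311221075*sqrt(3) /3672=146800.30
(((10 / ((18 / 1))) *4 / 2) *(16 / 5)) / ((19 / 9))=32 / 19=1.68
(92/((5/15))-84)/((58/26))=86.07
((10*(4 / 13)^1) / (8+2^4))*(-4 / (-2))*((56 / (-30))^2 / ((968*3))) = 196 / 637065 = 0.00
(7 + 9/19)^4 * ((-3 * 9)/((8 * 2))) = -686115387/130321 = -5264.81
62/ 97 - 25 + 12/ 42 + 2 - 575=-405414/ 679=-597.08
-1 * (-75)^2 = -5625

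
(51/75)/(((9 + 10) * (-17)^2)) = 1/8075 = 0.00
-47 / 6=-7.83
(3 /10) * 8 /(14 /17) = 102 /35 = 2.91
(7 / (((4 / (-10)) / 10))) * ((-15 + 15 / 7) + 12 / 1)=150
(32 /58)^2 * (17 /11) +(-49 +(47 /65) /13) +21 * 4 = 277710562 /7817095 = 35.53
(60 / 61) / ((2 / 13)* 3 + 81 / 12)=208 / 1525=0.14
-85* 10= -850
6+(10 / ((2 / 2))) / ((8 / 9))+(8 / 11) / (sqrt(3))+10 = 8 * sqrt(3) / 33+109 / 4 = 27.67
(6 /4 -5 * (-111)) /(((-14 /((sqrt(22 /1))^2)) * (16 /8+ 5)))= -124.93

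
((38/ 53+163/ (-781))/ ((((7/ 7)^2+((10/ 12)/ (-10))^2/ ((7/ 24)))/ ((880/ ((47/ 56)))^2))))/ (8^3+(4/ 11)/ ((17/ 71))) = 1062.84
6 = 6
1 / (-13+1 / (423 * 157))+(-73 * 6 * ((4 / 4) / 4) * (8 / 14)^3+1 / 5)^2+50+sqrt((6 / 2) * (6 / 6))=sqrt(3)+1166130552749703 / 2539283073950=460.97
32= 32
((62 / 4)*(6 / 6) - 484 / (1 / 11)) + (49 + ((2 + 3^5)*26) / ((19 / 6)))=-123421 / 38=-3247.92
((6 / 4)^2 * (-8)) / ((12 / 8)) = -12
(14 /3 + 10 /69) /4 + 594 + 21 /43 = 1767416 /2967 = 595.69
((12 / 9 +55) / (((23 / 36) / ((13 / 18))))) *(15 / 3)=318.41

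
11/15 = 0.73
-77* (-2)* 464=71456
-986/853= -1.16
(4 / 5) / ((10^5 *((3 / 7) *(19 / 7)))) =0.00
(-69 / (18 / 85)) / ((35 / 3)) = -391 / 14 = -27.93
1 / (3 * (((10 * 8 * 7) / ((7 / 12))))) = 1 / 2880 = 0.00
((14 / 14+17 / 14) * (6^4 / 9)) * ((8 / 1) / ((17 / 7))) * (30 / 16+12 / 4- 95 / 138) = 1719384 / 391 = 4397.40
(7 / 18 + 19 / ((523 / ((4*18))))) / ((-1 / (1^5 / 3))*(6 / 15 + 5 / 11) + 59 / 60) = -3111350 / 1636467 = -1.90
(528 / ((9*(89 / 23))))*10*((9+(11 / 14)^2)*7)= 19076200 / 1869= 10206.63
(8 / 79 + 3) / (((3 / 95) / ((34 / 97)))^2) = 2556060500 / 6689799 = 382.08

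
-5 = -5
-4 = -4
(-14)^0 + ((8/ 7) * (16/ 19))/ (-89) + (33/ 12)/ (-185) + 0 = 8534453/ 8759380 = 0.97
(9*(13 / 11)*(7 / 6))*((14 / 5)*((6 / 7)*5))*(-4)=-6552 / 11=-595.64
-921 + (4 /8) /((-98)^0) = -1841 /2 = -920.50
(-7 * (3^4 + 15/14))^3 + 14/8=-1516910935/8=-189613866.88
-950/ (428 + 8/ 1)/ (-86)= 475/ 18748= 0.03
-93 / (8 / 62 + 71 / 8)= -23064 / 2233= -10.33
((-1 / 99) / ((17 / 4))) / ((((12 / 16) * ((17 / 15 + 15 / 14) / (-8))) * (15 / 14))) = 25088 / 2337687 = 0.01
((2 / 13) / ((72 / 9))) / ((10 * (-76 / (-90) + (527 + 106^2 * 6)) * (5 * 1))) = 9 / 1589885960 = 0.00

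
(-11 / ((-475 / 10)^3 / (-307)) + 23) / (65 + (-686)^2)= 6564203 / 134510991625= 0.00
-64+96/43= -2656/43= -61.77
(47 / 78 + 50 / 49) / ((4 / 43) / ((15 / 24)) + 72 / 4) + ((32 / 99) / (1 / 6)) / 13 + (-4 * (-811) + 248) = 190964784789 / 54682628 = 3492.24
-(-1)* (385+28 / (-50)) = 9611 / 25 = 384.44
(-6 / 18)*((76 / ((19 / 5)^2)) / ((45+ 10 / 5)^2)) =-100 / 125913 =-0.00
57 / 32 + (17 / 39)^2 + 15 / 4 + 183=9185441 / 48672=188.72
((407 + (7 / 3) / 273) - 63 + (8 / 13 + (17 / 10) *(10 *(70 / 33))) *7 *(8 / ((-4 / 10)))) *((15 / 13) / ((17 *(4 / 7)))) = -215793935 / 379236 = -569.02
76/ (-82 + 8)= -38/ 37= -1.03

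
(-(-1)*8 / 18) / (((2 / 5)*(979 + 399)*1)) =5 / 6201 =0.00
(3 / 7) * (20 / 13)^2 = 1200 / 1183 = 1.01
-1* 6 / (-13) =6 / 13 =0.46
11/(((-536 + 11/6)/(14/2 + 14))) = -1386/3205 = -0.43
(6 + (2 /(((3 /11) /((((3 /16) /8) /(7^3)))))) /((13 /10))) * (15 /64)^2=0.33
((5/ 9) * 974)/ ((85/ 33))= 10714/ 51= 210.08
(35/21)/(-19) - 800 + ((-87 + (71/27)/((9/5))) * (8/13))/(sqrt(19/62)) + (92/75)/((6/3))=-1139251/1425 - 8752 * sqrt(1178)/3159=-894.56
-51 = -51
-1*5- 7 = -12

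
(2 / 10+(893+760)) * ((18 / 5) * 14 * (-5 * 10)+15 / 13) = -54134034 / 13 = -4164156.46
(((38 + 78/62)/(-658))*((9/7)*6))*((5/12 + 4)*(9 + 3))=-1741527/71393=-24.39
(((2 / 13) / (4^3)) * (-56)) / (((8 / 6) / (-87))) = 1827 / 208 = 8.78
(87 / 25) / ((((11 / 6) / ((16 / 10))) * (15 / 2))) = 0.40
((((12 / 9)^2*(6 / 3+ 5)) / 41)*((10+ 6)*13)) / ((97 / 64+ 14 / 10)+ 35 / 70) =7454720 / 403317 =18.48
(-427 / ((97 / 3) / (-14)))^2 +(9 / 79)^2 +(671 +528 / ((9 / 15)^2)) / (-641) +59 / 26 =100357023285668261 / 2935961006862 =34182.00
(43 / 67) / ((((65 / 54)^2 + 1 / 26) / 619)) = 1008997236 / 3777661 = 267.10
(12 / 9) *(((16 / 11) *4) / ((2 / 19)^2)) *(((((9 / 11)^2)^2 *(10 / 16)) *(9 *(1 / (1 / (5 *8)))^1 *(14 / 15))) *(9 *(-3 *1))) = -286496300160 / 161051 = -1778916.62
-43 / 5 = -8.60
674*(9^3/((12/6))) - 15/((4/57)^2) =3882033/16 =242627.06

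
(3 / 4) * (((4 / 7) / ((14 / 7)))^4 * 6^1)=72 / 2401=0.03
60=60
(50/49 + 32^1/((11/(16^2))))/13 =401958/7007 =57.37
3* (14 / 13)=42 / 13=3.23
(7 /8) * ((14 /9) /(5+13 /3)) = 7 /48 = 0.15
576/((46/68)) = 19584/23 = 851.48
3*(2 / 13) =6 / 13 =0.46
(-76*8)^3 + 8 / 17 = -3820847096 / 17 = -224755711.53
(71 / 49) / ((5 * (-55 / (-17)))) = 1207 / 13475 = 0.09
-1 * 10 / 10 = -1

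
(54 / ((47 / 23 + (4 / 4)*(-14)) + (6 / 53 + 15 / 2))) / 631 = -131652 / 6681659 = -0.02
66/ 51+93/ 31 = 73/ 17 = 4.29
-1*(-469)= 469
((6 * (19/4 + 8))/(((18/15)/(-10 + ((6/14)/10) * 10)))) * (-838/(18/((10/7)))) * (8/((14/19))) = 453378950/1029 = 440601.51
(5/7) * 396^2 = 784080/7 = 112011.43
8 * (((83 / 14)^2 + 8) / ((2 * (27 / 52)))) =146588 / 441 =332.40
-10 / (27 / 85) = -850 / 27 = -31.48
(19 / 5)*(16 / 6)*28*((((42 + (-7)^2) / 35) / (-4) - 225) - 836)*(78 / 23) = -587389712 / 575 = -1021547.33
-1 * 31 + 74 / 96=-1451 / 48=-30.23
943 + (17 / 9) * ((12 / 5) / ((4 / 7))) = 14264 / 15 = 950.93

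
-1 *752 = -752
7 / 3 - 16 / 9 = 5 / 9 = 0.56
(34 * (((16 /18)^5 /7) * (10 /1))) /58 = 5570560 /11986947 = 0.46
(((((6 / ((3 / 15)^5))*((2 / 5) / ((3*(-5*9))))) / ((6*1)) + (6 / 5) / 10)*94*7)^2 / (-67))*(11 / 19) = -181248329644844 / 580010625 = -312491.40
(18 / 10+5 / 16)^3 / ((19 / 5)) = 2.48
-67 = -67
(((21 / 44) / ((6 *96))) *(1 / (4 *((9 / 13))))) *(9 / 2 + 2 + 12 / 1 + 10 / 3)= 11921 / 1824768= 0.01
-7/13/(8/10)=-35/52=-0.67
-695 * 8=-5560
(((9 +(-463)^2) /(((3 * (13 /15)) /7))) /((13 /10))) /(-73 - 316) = -75032300 /65741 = -1141.33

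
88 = 88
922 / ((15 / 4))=245.87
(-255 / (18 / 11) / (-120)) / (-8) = -0.16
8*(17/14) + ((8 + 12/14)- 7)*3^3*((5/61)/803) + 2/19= 64005143/6514739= 9.82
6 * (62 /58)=186 /29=6.41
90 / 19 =4.74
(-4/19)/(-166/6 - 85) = 6/3211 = 0.00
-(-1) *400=400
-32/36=-8/9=-0.89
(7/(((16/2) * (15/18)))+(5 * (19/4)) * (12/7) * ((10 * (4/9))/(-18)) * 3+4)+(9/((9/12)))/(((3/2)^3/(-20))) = -96.22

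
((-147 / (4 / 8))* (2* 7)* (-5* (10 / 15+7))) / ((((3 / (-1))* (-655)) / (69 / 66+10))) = 1278018 / 1441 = 886.90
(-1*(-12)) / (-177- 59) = -3 / 59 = -0.05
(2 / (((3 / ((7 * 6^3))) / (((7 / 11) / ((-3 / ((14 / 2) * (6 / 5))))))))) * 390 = -700468.36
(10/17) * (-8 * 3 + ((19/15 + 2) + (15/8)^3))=-108607/13056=-8.32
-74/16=-37/8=-4.62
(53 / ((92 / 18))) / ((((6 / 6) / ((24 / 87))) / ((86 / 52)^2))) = 7.82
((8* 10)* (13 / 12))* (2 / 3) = 520 / 9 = 57.78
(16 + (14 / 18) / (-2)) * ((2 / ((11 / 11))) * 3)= 281 / 3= 93.67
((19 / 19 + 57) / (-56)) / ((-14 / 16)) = 58 / 49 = 1.18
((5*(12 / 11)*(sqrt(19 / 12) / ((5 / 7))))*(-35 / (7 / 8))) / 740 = -28*sqrt(57) / 407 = -0.52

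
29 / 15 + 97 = 1484 / 15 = 98.93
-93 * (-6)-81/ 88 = 49023/ 88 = 557.08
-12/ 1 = -12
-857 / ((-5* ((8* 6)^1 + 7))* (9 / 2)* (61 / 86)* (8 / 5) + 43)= 36851 / 58541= 0.63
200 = 200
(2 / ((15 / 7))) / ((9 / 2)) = 28 / 135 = 0.21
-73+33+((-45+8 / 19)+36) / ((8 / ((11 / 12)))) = -74753 / 1824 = -40.98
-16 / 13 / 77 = -16 / 1001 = -0.02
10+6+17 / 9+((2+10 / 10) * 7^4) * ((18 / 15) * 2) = 778729 / 45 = 17305.09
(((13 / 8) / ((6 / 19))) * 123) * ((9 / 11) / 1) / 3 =30381 / 176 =172.62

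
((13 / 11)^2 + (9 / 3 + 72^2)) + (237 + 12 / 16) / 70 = 175897951 / 33880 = 5191.79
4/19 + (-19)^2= 6863/19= 361.21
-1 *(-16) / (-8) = -2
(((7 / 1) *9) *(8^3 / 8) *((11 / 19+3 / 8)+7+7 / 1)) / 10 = 572796 / 95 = 6029.43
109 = 109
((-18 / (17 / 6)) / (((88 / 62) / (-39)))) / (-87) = -10881 / 5423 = -2.01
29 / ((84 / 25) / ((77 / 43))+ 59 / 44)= 31900 / 3539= 9.01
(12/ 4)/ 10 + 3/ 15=1/ 2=0.50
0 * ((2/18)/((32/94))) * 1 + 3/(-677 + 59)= -1/206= -0.00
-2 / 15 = -0.13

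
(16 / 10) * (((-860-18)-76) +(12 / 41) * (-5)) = -313392 / 205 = -1528.74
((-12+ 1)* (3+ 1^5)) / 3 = -14.67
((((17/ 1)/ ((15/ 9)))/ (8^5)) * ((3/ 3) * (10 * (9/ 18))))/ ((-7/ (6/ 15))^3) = -0.00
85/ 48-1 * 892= -42731/ 48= -890.23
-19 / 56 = -0.34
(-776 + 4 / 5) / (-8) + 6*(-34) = -107.10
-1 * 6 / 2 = -3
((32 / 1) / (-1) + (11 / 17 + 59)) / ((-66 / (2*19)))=-8930 / 561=-15.92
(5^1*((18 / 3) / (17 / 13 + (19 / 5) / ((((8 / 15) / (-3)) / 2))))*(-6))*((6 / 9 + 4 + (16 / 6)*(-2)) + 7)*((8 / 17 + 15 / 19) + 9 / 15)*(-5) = -1874496 / 7327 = -255.83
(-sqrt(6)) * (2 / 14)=-sqrt(6) / 7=-0.35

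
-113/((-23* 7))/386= 113/62146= 0.00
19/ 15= 1.27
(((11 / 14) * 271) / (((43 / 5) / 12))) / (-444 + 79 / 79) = -89430 / 133343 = -0.67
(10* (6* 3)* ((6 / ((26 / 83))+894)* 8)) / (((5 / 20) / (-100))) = -6837696000 / 13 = -525976615.38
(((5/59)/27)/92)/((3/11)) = 0.00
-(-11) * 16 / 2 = 88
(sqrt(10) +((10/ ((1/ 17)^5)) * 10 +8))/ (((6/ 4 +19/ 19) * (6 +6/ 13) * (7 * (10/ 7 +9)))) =13 * sqrt(10)/ 15330 +922907102/ 7665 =120405.36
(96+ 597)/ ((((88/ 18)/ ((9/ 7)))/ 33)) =24057/ 4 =6014.25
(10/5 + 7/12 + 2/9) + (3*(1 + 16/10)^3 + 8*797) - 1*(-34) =29094901/4500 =6465.53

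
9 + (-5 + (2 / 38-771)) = -14572 / 19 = -766.95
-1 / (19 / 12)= -12 / 19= -0.63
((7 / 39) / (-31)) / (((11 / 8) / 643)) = -36008 / 13299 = -2.71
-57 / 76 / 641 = -3 / 2564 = -0.00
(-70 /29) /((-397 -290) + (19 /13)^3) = 2197 /622456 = 0.00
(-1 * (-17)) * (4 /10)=34 /5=6.80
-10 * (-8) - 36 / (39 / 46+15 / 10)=194 / 3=64.67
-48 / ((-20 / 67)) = 804 / 5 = 160.80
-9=-9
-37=-37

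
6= 6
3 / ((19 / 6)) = 18 / 19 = 0.95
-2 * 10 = -20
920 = 920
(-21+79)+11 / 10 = 591 / 10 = 59.10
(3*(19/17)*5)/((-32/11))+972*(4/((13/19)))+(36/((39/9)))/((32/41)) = 40220889/7072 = 5687.34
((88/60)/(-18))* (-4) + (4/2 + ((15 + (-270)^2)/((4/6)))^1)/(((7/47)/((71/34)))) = 98545351699/64260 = 1533541.11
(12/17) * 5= 60/17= 3.53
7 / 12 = 0.58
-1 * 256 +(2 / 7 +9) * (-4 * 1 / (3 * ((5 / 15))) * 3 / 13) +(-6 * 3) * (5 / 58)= -54023 / 203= -266.12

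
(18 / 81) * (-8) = -16 / 9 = -1.78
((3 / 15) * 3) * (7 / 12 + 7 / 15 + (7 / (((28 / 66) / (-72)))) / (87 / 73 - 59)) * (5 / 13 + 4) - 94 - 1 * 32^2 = -58215979 / 54860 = -1061.17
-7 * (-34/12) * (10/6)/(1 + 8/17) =22.48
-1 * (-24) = 24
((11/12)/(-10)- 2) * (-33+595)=-70531/60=-1175.52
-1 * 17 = -17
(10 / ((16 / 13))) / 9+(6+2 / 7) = 3623 / 504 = 7.19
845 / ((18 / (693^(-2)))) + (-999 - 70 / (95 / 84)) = -174246807619 / 164245158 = -1060.89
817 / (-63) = -817 / 63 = -12.97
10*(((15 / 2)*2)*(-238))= -35700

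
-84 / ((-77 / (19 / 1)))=228 / 11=20.73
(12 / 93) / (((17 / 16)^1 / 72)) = 4608 / 527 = 8.74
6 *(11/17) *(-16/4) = -264/17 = -15.53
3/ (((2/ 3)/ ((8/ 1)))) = 36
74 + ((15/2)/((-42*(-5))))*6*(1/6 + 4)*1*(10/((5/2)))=543/7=77.57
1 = 1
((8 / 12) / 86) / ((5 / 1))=1 / 645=0.00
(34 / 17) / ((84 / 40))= 20 / 21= 0.95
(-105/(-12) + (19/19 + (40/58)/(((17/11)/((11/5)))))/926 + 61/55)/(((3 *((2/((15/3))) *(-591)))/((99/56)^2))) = -49024922859/1128132673024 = -0.04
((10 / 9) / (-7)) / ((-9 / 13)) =130 / 567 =0.23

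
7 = 7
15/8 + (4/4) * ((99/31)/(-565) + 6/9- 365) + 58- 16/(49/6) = -6311594129/20597640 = -306.42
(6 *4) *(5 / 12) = 10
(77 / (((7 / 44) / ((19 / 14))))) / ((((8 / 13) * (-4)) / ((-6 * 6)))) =268983 / 28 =9606.54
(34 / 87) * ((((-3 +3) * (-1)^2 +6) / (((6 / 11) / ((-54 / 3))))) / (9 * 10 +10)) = -561 / 725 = -0.77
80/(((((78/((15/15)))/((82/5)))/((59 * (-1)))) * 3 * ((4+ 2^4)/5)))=-9676/117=-82.70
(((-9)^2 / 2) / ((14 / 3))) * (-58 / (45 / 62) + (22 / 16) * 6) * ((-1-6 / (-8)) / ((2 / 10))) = 777.40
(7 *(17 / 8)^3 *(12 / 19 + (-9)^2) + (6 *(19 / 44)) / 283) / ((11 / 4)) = 166049070081 / 83278976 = 1993.89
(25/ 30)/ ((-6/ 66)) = -55/ 6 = -9.17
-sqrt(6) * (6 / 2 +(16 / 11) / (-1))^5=-1419857 * sqrt(6) / 161051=-21.60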